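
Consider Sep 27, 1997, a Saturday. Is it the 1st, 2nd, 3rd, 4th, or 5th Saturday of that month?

4th

Day 27 falls in week ⌈27/7⌉ of the month.
Days 1–7 hold the 1st Saturday, 8–14 the 2nd, 15–21 the 3rd, 22–28 the 4th, 29–31 the 5th.
27 is in the range for the 4th.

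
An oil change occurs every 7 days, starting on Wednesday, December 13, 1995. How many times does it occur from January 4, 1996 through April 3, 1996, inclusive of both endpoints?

13

Occurrences land 7·i days after December 13, 1995 for i = 0, 1, 2, …
January 4, 1996 is 22 days after the start; 22 ÷ 7 = 3 remainder 1; since the remainder is 1, round up to i = 4. First occurrence in the window: #5 on January 10, 1996 (4×7 = 28 days in).
April 3, 1996 is 112 days after the start; 112 ÷ 7 = 16 remainder 0. Last occurrence in the window: #17 on April 3, 1996.
Occurrences #5 through #17: 13 in total.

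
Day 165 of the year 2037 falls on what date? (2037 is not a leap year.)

June 14, 2037

January has 31 days (165 − 31 = 134 remain).
February has 28 days (134 − 28 = 106 remain).
March has 31 days (106 − 31 = 75 remain).
April has 30 days (75 − 30 = 45 remain).
May has 31 days (45 − 31 = 14 remain).
14 into June → June 14.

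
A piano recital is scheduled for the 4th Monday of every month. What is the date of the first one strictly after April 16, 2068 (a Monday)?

April 2068 starts on a Sunday; its first Monday is the 2nd, so the 4th Monday is the 23rd — April 23, 2068.
April 23, 2068 is after April 16, 2068, so that is the next one.

April 23, 2068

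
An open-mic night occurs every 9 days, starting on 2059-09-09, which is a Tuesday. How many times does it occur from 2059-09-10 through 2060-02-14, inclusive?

Occurrences land 9·i days after 2059-09-09 for i = 0, 1, 2, …
2059-09-10 is 1 day after the start; 1 ÷ 9 = 0 remainder 1; since the remainder is 1, round up to i = 1. First occurrence in the window: #2 on 2059-09-18 (1×9 = 9 days in).
2060-02-14 is 158 days after the start; 158 ÷ 9 = 17 remainder 5. Last occurrence in the window: #18 on 2060-02-09.
Occurrences #2 through #18: 17 in total.

17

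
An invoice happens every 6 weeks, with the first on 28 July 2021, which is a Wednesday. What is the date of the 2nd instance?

The 2nd occurrence is 1 interval after the first: 1 × 42 = 42 days after 28 July 2021.
July has 31 days — 3 days to the end of July leaves 39.
August has 31 days (8 left).
8 days into September → 8 September 2021.

8 September 2021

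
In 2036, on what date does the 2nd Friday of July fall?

July 2036 begins on a Tuesday, so the first Friday is July 4 (3 days later).
The 2nd Friday is 1 weeks later: 4 + 7 = 11.

July 11, 2036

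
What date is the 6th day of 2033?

6 into January → January 6.

6 January 2033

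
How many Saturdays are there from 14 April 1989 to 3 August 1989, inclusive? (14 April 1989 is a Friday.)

14 April 1989 is a Friday; the first Saturday on or after it is 15 April 1989 (1 day later).
From 15 April 1989 to 3 August 1989: 15 + 31 + 30 + 31 + 3 = 110 days (rest of April, May, June, July, August).
110 ÷ 7 = 15 full weeks with remainder 5, so 15 more Saturdays after the first → 16.

16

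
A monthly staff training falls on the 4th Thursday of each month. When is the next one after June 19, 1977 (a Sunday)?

June 1977 starts on a Wednesday; its first Thursday is the 2nd, so the 4th Thursday is the 23rd — June 23, 1977.
June 23, 1977 is after June 19, 1977, so that is the next one.

June 23, 1977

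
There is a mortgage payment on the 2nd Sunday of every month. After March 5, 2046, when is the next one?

March 11, 2046

March 2046 starts on a Thursday; its first Sunday is the 4th, so the 2nd Sunday is the 11th — March 11, 2046.
March 11, 2046 is after March 5, 2046, so that is the next one.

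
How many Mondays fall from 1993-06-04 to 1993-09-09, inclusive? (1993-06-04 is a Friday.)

1993-06-04 is a Friday; the first Monday on or after it is 1993-06-07 (3 days later).
From 1993-06-07 to 1993-09-09: 23 + 31 + 31 + 9 = 94 days (rest of June, July, August, September).
94 ÷ 7 = 13 full weeks with remainder 3, so 13 more Mondays after the first → 14.

14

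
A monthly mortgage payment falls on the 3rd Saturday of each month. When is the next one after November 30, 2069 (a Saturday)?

November 2069 starts on a Friday; its first Saturday is the 2nd, so the 3rd Saturday is the 16th — November 16, 2069.
That is not after November 30, 2069, so look at December 2069.
December 2069 starts on a Sunday; its first Saturday is the 7th, so the 3rd Saturday is the 21st — December 21, 2069.

December 21, 2069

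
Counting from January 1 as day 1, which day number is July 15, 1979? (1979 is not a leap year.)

Days in months before July: 31 + 28 + 31 + 30 + 31 + 30 = 181.
Plus 15 days into July → day 196.

196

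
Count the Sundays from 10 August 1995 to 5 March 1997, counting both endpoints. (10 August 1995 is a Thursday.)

82

10 August 1995 is a Thursday; the first Sunday on or after it is 13 August 1995 (3 days later).
From 13 August 1995 to 5 March 1997: 140 + 366 + 64 = 570 days (rest of 1995, 1996, to 5 March 1997 in 1997).
570 ÷ 7 = 81 full weeks with remainder 3, so 81 more Sundays after the first → 82.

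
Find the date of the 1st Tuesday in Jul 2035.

Jul 3, 2035

The first Tuesday of Jul 2035 is Jul 3.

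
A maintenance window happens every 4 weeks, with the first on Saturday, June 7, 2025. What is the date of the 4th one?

The 4th occurrence is 3 intervals after the first: 3 × 28 = 84 days after June 7, 2025.
June has 30 days — 23 days to the end of June leaves 61.
July has 31 days (30 left).
30 days into August → August 30, 2025.

August 30, 2025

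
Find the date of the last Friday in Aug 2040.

Aug 31, 2040

Aug 2040 begins on a Wednesday, so the first Friday is Aug 3 (2 days later).
Aug 2040 has 31 days. Adding weeks: 3, 10, 17, 24, 31 — the last one ≤ 31 is the 31st.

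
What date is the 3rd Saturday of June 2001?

2001-06-16

The first Saturday of June 2001 is June 2.
The 3rd Saturday is 2 weeks later: 2 + 14 = 16.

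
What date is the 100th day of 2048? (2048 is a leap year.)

January has 31 days (100 − 31 = 69 remain).
February has 29 days (69 − 29 = 40 remain).
March has 31 days (40 − 31 = 9 remain).
9 into April → April 9.

2048-04-09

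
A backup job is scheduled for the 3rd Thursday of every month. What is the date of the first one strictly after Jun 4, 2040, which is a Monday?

Jun 21, 2040

Jun 2040 starts on a Friday; its first Thursday is the 7th, so the 3rd Thursday is the 21st — Jun 21, 2040.
Jun 21, 2040 is after Jun 4, 2040, so that is the next one.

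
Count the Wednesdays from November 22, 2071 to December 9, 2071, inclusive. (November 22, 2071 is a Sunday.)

November 22, 2071 is a Sunday; the first Wednesday on or after it is November 25, 2071 (3 days later).
From November 25, 2071 to December 9, 2071: 5 + 9 = 14 days (rest of November, December).
14 ÷ 7 = 2 full weeks with remainder 0, so 2 more Wednesdays after the first → 3.

3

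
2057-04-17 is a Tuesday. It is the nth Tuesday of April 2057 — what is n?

Day 17 falls in week ⌈17/7⌉ of the month.
Days 1–7 hold the 1st Tuesday, 8–14 the 2nd, 15–21 the 3rd, 22–28 the 4th, 29–31 the 5th.
17 is in the range for the 3rd.

3rd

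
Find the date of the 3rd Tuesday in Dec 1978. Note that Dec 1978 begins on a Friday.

Dec 19, 1978

Dec 1978 begins on a Friday, so the first Tuesday is Dec 5 (4 days later).
The 3rd Tuesday is 2 weeks later: 5 + 14 = 19.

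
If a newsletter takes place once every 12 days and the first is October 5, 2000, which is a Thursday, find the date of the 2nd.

The 2nd occurrence is 1 interval after the first: 1 × 12 = 12 days after October 5, 2000.
12 days later is October 17, 2000.

October 17, 2000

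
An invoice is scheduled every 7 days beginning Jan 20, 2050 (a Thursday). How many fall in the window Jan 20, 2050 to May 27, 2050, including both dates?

Occurrences land 7·i days after Jan 20, 2050 for i = 0, 1, 2, …
The window opens on the start date, so the first occurrence inside is #1 on Jan 20, 2050.
May 27, 2050 is 127 days after the start; 127 ÷ 7 = 18 remainder 1. Last occurrence in the window: #19 on May 26, 2050.
Occurrences #1 through #19: 19 in total.

19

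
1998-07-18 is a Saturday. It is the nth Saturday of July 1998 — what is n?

3rd

Day 18 falls in week ⌈18/7⌉ of the month.
Days 1–7 hold the 1st Saturday, 8–14 the 2nd, 15–21 the 3rd, 22–28 the 4th, 29–31 the 5th.
18 is in the range for the 3rd.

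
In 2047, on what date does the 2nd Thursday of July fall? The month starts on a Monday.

11 July 2047

July 2047 begins on a Monday, so the first Thursday is July 4 (3 days later).
The 2nd Thursday is 1 weeks later: 4 + 7 = 11.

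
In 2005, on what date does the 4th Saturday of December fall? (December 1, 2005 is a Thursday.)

December 2005 begins on a Thursday, so the first Saturday is December 3 (2 days later).
The 4th Saturday is 3 weeks later: 3 + 21 = 24.

24 December 2005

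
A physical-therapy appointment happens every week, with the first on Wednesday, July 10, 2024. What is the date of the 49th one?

June 11, 2025

The 49th occurrence is 48 intervals after the first: 48 × 7 = 336 days after July 10, 2024.
July has 31 days — 21 days to the end of July leaves 315.
August has 31 days (284 left).
September has 30 days (254 left).
October has 31 days (223 left).
November has 30 days (193 left).
December has 31 days (162 left).
January has 31 days (131 left).
February has 28 days (103 left).
March has 31 days (72 left).
April has 30 days (42 left).
May has 31 days (11 left).
11 days into June → June 11, 2025.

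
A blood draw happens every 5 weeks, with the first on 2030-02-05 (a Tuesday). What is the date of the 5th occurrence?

2030-06-25

The 5th occurrence is 4 intervals after the first: 4 × 35 = 140 days after 2030-02-05.
February has 28 days — 23 days to the end of February leaves 117.
March has 31 days (86 left).
April has 30 days (56 left).
May has 31 days (25 left).
25 days into June → 2030-06-25.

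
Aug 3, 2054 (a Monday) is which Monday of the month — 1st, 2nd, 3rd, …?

Day 3 falls in week ⌈3/7⌉ of the month.
Days 1–7 hold the 1st Monday, 8–14 the 2nd, 15–21 the 3rd, 22–28 the 4th, 29–31 the 5th.
3 is in the range for the 1st.

1st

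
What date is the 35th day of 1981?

Feb 4, 1981

Jan has 31 days (35 − 31 = 4 remain).
4 into Feb → Feb 4.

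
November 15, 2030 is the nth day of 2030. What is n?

319

Days in months before November: 31 + 28 + 31 + 30 + 31 + 30 + 31 + 31 + 30 + 31 = 304.
Plus 15 days into November → day 319.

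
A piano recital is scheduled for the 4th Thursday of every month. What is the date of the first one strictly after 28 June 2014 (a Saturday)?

24 July 2014

June 2014 starts on a Sunday; its first Thursday is the 5th, so the 4th Thursday is the 26th — 26 June 2014.
That is not after 28 June 2014, so look at July 2014.
July 2014 starts on a Tuesday; its first Thursday is the 3rd, so the 4th Thursday is the 24th — 24 July 2014.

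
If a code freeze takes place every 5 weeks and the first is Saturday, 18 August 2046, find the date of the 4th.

The 4th occurrence is 3 intervals after the first: 3 × 35 = 105 days after 18 August 2046.
August has 31 days — 13 days to the end of August leaves 92.
September has 30 days (62 left).
October has 31 days (31 left).
November has 30 days (1 left).
1 day into December → 1 December 2046.

1 December 2046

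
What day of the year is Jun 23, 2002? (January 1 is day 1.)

174

Days in months before Jun: 31 + 28 + 31 + 30 + 31 = 151.
Plus 23 days into Jun → day 174.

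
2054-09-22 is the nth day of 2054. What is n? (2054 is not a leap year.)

265

Days in months before September: 31 + 28 + 31 + 30 + 31 + 30 + 31 + 31 = 243.
Plus 22 days into September → day 265.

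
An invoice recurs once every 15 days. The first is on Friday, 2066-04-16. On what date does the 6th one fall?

The 6th occurrence is 5 intervals after the first: 5 × 15 = 75 days after 2066-04-16.
April has 30 days — 14 days to the end of April leaves 61.
May has 31 days (30 left).
30 days into June → 2066-06-30.

2066-06-30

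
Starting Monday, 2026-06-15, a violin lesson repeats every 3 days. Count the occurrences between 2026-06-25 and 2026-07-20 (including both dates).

8

Occurrences land 3·i days after 2026-06-15 for i = 0, 1, 2, …
2026-06-25 is 10 days after the start; 10 ÷ 3 = 3 remainder 1; since the remainder is 1, round up to i = 4. First occurrence in the window: #5 on 2026-06-27 (4×3 = 12 days in).
2026-07-20 is 35 days after the start; 35 ÷ 3 = 11 remainder 2. Last occurrence in the window: #12 on 2026-07-18.
Occurrences #5 through #12: 8 in total.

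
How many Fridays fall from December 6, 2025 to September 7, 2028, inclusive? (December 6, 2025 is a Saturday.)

December 6, 2025 is a Saturday; the first Friday on or after it is December 12, 2025 (6 days later).
From December 12, 2025 to September 7, 2028: 19 + 365 + 365 + 251 = 1000 days (rest of 2025, 2026, 2027, to September 7, 2028 in 2028).
1000 ÷ 7 = 142 full weeks with remainder 6, so 142 more Fridays after the first → 143.

143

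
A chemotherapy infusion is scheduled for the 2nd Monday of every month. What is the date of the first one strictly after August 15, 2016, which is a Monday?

September 12, 2016

August 2016 starts on a Monday; its first Monday is the 1st, so the 2nd Monday is the 8th — August 8, 2016.
That is not after August 15, 2016, so look at September 2016.
September 2016 starts on a Thursday; its first Monday is the 5th, so the 2nd Monday is the 12th — September 12, 2016.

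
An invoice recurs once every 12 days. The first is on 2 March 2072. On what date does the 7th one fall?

13 May 2072

The 7th occurrence is 6 intervals after the first: 6 × 12 = 72 days after 2 March 2072.
March has 31 days — 29 days to the end of March leaves 43.
April has 30 days (13 left).
13 days into May → 13 May 2072.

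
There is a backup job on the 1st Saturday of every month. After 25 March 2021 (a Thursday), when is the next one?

3 April 2021

March 2021 starts on a Monday, so its 1st Saturday is 6 March 2021 (5 days in).
That is not after 25 March 2021, so look at April 2021.
April 2021 starts on a Thursday, so its 1st Saturday is 3 April 2021 (2 days in).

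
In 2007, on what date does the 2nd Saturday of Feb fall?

Feb 2007 begins on a Thursday, so the first Saturday is Feb 3 (2 days later).
The 2nd Saturday is 1 weeks later: 3 + 7 = 10.

Feb 10, 2007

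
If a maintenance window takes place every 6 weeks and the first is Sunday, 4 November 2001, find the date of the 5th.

The 5th occurrence is 4 intervals after the first: 4 × 42 = 168 days after 4 November 2001.
November has 30 days — 26 days to the end of November leaves 142.
December has 31 days (111 left).
January has 31 days (80 left).
February has 28 days (52 left).
March has 31 days (21 left).
21 days into April → 21 April 2002.

21 April 2002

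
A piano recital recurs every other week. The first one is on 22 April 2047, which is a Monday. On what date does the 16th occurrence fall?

The 16th occurrence is 15 intervals after the first: 15 × 14 = 210 days after 22 April 2047.
April has 30 days — 8 days to the end of April leaves 202.
May has 31 days (171 left).
June has 30 days (141 left).
July has 31 days (110 left).
August has 31 days (79 left).
September has 30 days (49 left).
October has 31 days (18 left).
18 days into November → 18 November 2047.

18 November 2047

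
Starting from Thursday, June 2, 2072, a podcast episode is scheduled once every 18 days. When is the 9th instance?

October 24, 2072

The 9th occurrence is 8 intervals after the first: 8 × 18 = 144 days after June 2, 2072.
June has 30 days — 28 days to the end of June leaves 116.
July has 31 days (85 left).
August has 31 days (54 left).
September has 30 days (24 left).
24 days into October → October 24, 2072.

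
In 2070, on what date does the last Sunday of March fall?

March 30, 2070

March 2070 begins on a Saturday, so the first Sunday is March 2 (1 day later).
March 2070 has 31 days. Adding weeks: 2, 9, 16, 23, 30 — the last one ≤ 31 is the 30th.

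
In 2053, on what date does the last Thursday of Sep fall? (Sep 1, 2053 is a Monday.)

Sep 25, 2053

Sep 2053 begins on a Monday, so the first Thursday is Sep 4 (3 days later).
Sep 2053 has 30 days. Adding weeks: 4, 11, 18, 25 — the last one ≤ 30 is the 25th.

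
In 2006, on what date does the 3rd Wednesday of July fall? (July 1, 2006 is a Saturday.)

19 July 2006

July 2006 begins on a Saturday, so the first Wednesday is July 5 (4 days later).
The 3rd Wednesday is 2 weeks later: 5 + 14 = 19.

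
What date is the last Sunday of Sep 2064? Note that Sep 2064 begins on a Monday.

Sep 28, 2064

Sep 2064 begins on a Monday, so the first Sunday is Sep 7 (6 days later).
Sep 2064 has 30 days. Adding weeks: 7, 14, 21, 28 — the last one ≤ 30 is the 28th.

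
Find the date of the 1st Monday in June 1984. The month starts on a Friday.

June 1984 begins on a Friday, so the first Monday is June 4 (3 days later).

June 4, 1984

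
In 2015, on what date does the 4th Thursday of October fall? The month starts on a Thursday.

22 October 2015

October 2015 begins on a Thursday, so the first Thursday is October 1.
The 4th Thursday is 3 weeks later: 1 + 21 = 22.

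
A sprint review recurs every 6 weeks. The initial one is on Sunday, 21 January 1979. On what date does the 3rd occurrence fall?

The 3rd occurrence is 2 intervals after the first: 2 × 42 = 84 days after 21 January 1979.
January has 31 days — 10 days to the end of January leaves 74.
February has 28 days (46 left).
March has 31 days (15 left).
15 days into April → 15 April 1979.

15 April 1979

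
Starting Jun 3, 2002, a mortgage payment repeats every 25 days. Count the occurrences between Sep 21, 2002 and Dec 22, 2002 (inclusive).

4

Occurrences land 25·i days after Jun 3, 2002 for i = 0, 1, 2, …
Sep 21, 2002 is 110 days after the start; 110 ÷ 25 = 4 remainder 10; since the remainder is 10, round up to i = 5. First occurrence in the window: #6 on Oct 6, 2002 (5×25 = 125 days in).
Dec 22, 2002 is 202 days after the start; 202 ÷ 25 = 8 remainder 2. Last occurrence in the window: #9 on Dec 20, 2002.
Occurrences #6 through #9: 4 in total.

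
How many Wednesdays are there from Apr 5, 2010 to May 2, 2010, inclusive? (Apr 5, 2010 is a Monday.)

Apr 5, 2010 is a Monday; the first Wednesday on or after it is Apr 7, 2010 (2 days later).
From Apr 7, 2010 to May 2, 2010: 23 + 2 = 25 days (rest of Apr, May).
25 ÷ 7 = 3 full weeks with remainder 4, so 3 more Wednesdays after the first → 4.

4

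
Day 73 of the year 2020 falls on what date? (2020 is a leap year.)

January has 31 days (73 − 31 = 42 remain).
February has 29 days (42 − 29 = 13 remain).
13 into March → March 13.

2020-03-13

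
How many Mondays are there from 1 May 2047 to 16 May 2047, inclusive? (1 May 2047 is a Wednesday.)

2

1 May 2047 is a Wednesday; the first Monday on or after it is 6 May 2047 (5 days later).
From 6 May 2047 to 16 May 2047 is 16 − 6 = 10 days.
10 ÷ 7 = 1 full weeks with remainder 3, so 1 more Mondays after the first → 2.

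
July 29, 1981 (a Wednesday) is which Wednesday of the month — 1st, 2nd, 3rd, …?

5th

Day 29 falls in week ⌈29/7⌉ of the month.
Days 1–7 hold the 1st Wednesday, 8–14 the 2nd, 15–21 the 3rd, 22–28 the 4th, 29–31 the 5th.
29 is in the range for the 5th.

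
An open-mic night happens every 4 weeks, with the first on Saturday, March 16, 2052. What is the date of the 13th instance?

February 15, 2053

The 13th occurrence is 12 intervals after the first: 12 × 28 = 336 days after March 16, 2052.
March has 31 days — 15 days to the end of March leaves 321.
April has 30 days (291 left).
May has 31 days (260 left).
June has 30 days (230 left).
July has 31 days (199 left).
August has 31 days (168 left).
September has 30 days (138 left).
October has 31 days (107 left).
November has 30 days (77 left).
December has 31 days (46 left).
January has 31 days (15 left).
15 days into February → February 15, 2053.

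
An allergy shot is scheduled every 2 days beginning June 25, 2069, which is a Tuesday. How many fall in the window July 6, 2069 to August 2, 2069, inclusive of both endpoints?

14

Occurrences land 2·i days after June 25, 2069 for i = 0, 1, 2, …
July 6, 2069 is 11 days after the start; 11 ÷ 2 = 5 remainder 1; since the remainder is 1, round up to i = 6. First occurrence in the window: #7 on July 7, 2069 (6×2 = 12 days in).
August 2, 2069 is 38 days after the start; 38 ÷ 2 = 19 remainder 0. Last occurrence in the window: #20 on August 2, 2069.
Occurrences #7 through #20: 14 in total.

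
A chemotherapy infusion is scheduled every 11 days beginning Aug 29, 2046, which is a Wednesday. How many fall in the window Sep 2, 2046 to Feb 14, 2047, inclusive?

15

Occurrences land 11·i days after Aug 29, 2046 for i = 0, 1, 2, …
Sep 2, 2046 is 4 days after the start; 4 ÷ 11 = 0 remainder 4; since the remainder is 4, round up to i = 1. First occurrence in the window: #2 on Sep 9, 2046 (1×11 = 11 days in).
Feb 14, 2047 is 169 days after the start; 169 ÷ 11 = 15 remainder 4. Last occurrence in the window: #16 on Feb 10, 2047.
Occurrences #2 through #16: 15 in total.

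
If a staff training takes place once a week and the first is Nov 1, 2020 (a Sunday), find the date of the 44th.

Aug 29, 2021

The 44th occurrence is 43 intervals after the first: 43 × 7 = 301 days after Nov 1, 2020.
Nov has 30 days — 29 days to the end of Nov leaves 272.
Dec has 31 days (241 left).
Jan has 31 days (210 left).
Feb has 28 days (182 left).
Mar has 31 days (151 left).
Apr has 30 days (121 left).
May has 31 days (90 left).
Jun has 30 days (60 left).
Jul has 31 days (29 left).
29 days into Aug → Aug 29, 2021.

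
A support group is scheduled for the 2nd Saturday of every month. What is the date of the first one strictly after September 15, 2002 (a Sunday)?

September 2002 starts on a Sunday; its first Saturday is the 7th, so the 2nd Saturday is the 14th — September 14, 2002.
That is not after September 15, 2002, so look at October 2002.
October 2002 starts on a Tuesday; its first Saturday is the 5th, so the 2nd Saturday is the 12th — October 12, 2002.

October 12, 2002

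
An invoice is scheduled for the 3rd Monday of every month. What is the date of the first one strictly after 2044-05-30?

May 2044 starts on a Sunday; its first Monday is the 2nd, so the 3rd Monday is the 16th — 2044-05-16.
That is not after 2044-05-30, so look at June 2044.
June 2044 starts on a Wednesday; its first Monday is the 6th, so the 3rd Monday is the 20th — 2044-06-20.

2044-06-20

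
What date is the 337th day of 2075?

3 December 2075

January has 31 days (337 − 31 = 306 remain).
February has 28 days (306 − 28 = 278 remain).
March has 31 days (278 − 31 = 247 remain).
April has 30 days (247 − 30 = 217 remain).
May has 31 days (217 − 31 = 186 remain).
June has 30 days (186 − 30 = 156 remain).
July has 31 days (156 − 31 = 125 remain).
August has 31 days (125 − 31 = 94 remain).
September has 30 days (94 − 30 = 64 remain).
October has 31 days (64 − 31 = 33 remain).
November has 30 days (33 − 30 = 3 remain).
3 into December → December 3.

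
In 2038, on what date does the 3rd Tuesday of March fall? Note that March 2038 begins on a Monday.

March 2038 begins on a Monday, so the first Tuesday is March 2 (1 day later).
The 3rd Tuesday is 2 weeks later: 2 + 14 = 16.

16 March 2038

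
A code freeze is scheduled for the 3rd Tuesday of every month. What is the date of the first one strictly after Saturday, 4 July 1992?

21 July 1992

July 1992 starts on a Wednesday; its first Tuesday is the 7th, so the 3rd Tuesday is the 21st — 21 July 1992.
21 July 1992 is after 4 July 1992, so that is the next one.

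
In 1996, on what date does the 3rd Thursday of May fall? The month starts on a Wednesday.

1996-05-16

May 1996 begins on a Wednesday, so the first Thursday is May 2 (1 day later).
The 3rd Thursday is 2 weeks later: 2 + 14 = 16.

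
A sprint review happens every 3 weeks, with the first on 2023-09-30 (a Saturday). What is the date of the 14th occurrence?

2024-06-29

The 14th occurrence is 13 intervals after the first: 13 × 21 = 273 days after 2023-09-30.
September has 30 days — 0 days to the end of September leaves 273.
October has 31 days (242 left).
November has 30 days (212 left).
December has 31 days (181 left).
January has 31 days (150 left).
February has 29 days (121 left).
March has 31 days (90 left).
April has 30 days (60 left).
May has 31 days (29 left).
29 days into June → 2024-06-29.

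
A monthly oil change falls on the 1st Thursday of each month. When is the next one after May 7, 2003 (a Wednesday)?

May 2003 starts on a Thursday, so its 1st Thursday is May 1, 2003.
That is not after May 7, 2003, so look at June 2003.
June 2003 starts on a Sunday, so its 1st Thursday is June 5, 2003 (4 days in).

June 5, 2003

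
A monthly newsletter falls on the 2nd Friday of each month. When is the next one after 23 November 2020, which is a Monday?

11 December 2020

November 2020 starts on a Sunday; its first Friday is the 6th, so the 2nd Friday is the 13th — 13 November 2020.
That is not after 23 November 2020, so look at December 2020.
December 2020 starts on a Tuesday; its first Friday is the 4th, so the 2nd Friday is the 11th — 11 December 2020.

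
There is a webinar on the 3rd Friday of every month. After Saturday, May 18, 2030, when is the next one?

Jun 21, 2030

May 2030 starts on a Wednesday; its first Friday is the 3rd, so the 3rd Friday is the 17th — May 17, 2030.
That is not after May 18, 2030, so look at Jun 2030.
Jun 2030 starts on a Saturday; its first Friday is the 7th, so the 3rd Friday is the 21st — Jun 21, 2030.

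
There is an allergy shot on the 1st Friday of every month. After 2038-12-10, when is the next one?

December 2038 starts on a Wednesday, so its 1st Friday is 2038-12-03 (2 days in).
That is not after 2038-12-10, so look at January 2039.
January 2039 starts on a Saturday, so its 1st Friday is 2039-01-07 (6 days in).

2039-01-07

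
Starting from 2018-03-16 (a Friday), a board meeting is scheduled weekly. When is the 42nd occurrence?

2018-12-28

The 42nd occurrence is 41 intervals after the first: 41 × 7 = 287 days after 2018-03-16.
March has 31 days — 15 days to the end of March leaves 272.
April has 30 days (242 left).
May has 31 days (211 left).
June has 30 days (181 left).
July has 31 days (150 left).
August has 31 days (119 left).
September has 30 days (89 left).
October has 31 days (58 left).
November has 30 days (28 left).
28 days into December → 2018-12-28.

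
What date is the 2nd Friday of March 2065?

The first Friday of March 2065 is March 6.
The 2nd Friday is 1 weeks later: 6 + 7 = 13.

March 13, 2065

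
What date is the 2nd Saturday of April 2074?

April 2074 begins on a Sunday, so the first Saturday is April 7 (6 days later).
The 2nd Saturday is 1 weeks later: 7 + 7 = 14.

14 April 2074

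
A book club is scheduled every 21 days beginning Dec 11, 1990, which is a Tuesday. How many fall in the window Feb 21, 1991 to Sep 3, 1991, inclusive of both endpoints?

Occurrences land 21·i days after Dec 11, 1990 for i = 0, 1, 2, …
Feb 21, 1991 is 72 days after the start; 72 ÷ 21 = 3 remainder 9; since the remainder is 9, round up to i = 4. First occurrence in the window: #5 on Mar 5, 1991 (4×21 = 84 days in).
Sep 3, 1991 is 266 days after the start; 266 ÷ 21 = 12 remainder 14. Last occurrence in the window: #13 on Aug 20, 1991.
Occurrences #5 through #13: 9 in total.

9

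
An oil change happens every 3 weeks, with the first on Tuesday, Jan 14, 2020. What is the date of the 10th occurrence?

Jul 21, 2020

The 10th occurrence is 9 intervals after the first: 9 × 21 = 189 days after Jan 14, 2020.
Jan has 31 days — 17 days to the end of Jan leaves 172.
Feb has 29 days (143 left).
Mar has 31 days (112 left).
Apr has 30 days (82 left).
May has 31 days (51 left).
Jun has 30 days (21 left).
21 days into Jul → Jul 21, 2020.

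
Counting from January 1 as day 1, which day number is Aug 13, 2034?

Days in months before Aug: 31 + 28 + 31 + 30 + 31 + 30 + 31 = 212.
Plus 13 days into Aug → day 225.

225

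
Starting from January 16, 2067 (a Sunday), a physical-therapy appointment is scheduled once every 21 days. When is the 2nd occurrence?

The 2nd occurrence is 1 interval after the first: 1 × 21 = 21 days after January 16, 2067.
January has 31 days — 15 days to the end of January leaves 6.
6 days into February → February 6, 2067.

February 6, 2067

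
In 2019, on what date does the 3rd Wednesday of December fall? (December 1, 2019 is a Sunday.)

2019-12-18

December 2019 begins on a Sunday, so the first Wednesday is December 4 (3 days later).
The 3rd Wednesday is 2 weeks later: 4 + 14 = 18.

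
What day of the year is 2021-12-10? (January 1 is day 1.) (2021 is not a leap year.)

Days in months before December: 31 + 28 + 31 + 30 + 31 + 30 + 31 + 31 + 30 + 31 + 30 = 334.
Plus 10 days into December → day 344.

344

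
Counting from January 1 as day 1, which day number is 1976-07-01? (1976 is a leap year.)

183

Days in months before July: 31 + 29 + 31 + 30 + 31 + 30 = 182.
Plus 1 day into July → day 183.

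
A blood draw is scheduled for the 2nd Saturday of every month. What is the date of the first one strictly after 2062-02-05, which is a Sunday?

2062-02-11

February 2062 starts on a Wednesday; its first Saturday is the 4th, so the 2nd Saturday is the 11th — 2062-02-11.
2062-02-11 is after 2062-02-05, so that is the next one.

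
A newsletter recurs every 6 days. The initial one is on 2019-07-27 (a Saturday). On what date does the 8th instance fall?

2019-09-07

The 8th occurrence is 7 intervals after the first: 7 × 6 = 42 days after 2019-07-27.
July has 31 days — 4 days to the end of July leaves 38.
August has 31 days (7 left).
7 days into September → 2019-09-07.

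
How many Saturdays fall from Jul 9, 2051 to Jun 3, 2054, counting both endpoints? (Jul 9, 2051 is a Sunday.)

151

Jul 9, 2051 is a Sunday; the first Saturday on or after it is Jul 15, 2051 (6 days later).
From Jul 15, 2051 to Jun 3, 2054: 169 + 366 + 365 + 154 = 1054 days (rest of 2051, 2052, 2053, to Jun 3, 2054 in 2054).
1054 ÷ 7 = 150 full weeks with remainder 4, so 150 more Saturdays after the first → 151.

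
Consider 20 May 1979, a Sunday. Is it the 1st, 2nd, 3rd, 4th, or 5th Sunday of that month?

3rd

Day 20 falls in week ⌈20/7⌉ of the month.
Days 1–7 hold the 1st Sunday, 8–14 the 2nd, 15–21 the 3rd, 22–28 the 4th, 29–31 the 5th.
20 is in the range for the 3rd.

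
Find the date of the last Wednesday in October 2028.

The first Wednesday of October 2028 is October 4.
October 2028 has 31 days. Adding weeks: 4, 11, 18, 25 — the last one ≤ 31 is the 25th.

2028-10-25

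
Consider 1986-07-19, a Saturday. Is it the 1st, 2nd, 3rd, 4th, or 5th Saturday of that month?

Day 19 falls in week ⌈19/7⌉ of the month.
Days 1–7 hold the 1st Saturday, 8–14 the 2nd, 15–21 the 3rd, 22–28 the 4th, 29–31 the 5th.
19 is in the range for the 3rd.

3rd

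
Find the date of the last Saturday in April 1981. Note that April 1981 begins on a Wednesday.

1981-04-25

April 1981 begins on a Wednesday, so the first Saturday is April 4 (3 days later).
April 1981 has 30 days. Adding weeks: 4, 11, 18, 25 — the last one ≤ 30 is the 25th.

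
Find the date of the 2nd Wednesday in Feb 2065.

Feb 11, 2065

Feb 2065 begins on a Sunday, so the first Wednesday is Feb 4 (3 days later).
The 2nd Wednesday is 1 weeks later: 4 + 7 = 11.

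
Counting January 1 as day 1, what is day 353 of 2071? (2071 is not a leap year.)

Jan has 31 days (353 − 31 = 322 remain).
Feb has 28 days (322 − 28 = 294 remain).
Mar has 31 days (294 − 31 = 263 remain).
Apr has 30 days (263 − 30 = 233 remain).
May has 31 days (233 − 31 = 202 remain).
Jun has 30 days (202 − 30 = 172 remain).
Jul has 31 days (172 − 31 = 141 remain).
Aug has 31 days (141 − 31 = 110 remain).
Sep has 30 days (110 − 30 = 80 remain).
Oct has 31 days (80 − 31 = 49 remain).
Nov has 30 days (49 − 30 = 19 remain).
19 into Dec → Dec 19.

Dec 19, 2071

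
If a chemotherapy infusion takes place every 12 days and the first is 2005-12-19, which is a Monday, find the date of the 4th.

2006-01-24

The 4th occurrence is 3 intervals after the first: 3 × 12 = 36 days after 2005-12-19.
December has 31 days — 12 days to the end of December leaves 24.
24 days into January → 2006-01-24.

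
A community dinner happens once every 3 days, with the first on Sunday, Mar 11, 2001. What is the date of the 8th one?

Apr 1, 2001

The 8th occurrence is 7 intervals after the first: 7 × 3 = 21 days after Mar 11, 2001.
Mar has 31 days — 20 days to the end of Mar leaves 1.
1 day into Apr → Apr 1, 2001.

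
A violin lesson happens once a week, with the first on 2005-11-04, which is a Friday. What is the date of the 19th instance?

2006-03-10

The 19th occurrence is 18 intervals after the first: 18 × 7 = 126 days after 2005-11-04.
November has 30 days — 26 days to the end of November leaves 100.
December has 31 days (69 left).
January has 31 days (38 left).
February has 28 days (10 left).
10 days into March → 2006-03-10.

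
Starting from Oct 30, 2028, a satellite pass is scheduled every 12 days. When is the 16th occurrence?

Apr 28, 2029

The 16th occurrence is 15 intervals after the first: 15 × 12 = 180 days after Oct 30, 2028.
Oct has 31 days — 1 day to the end of Oct leaves 179.
Nov has 30 days (149 left).
Dec has 31 days (118 left).
Jan has 31 days (87 left).
Feb has 28 days (59 left).
Mar has 31 days (28 left).
28 days into Apr → Apr 28, 2029.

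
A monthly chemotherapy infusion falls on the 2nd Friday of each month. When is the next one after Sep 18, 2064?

Sep 2064 starts on a Monday; its first Friday is the 5th, so the 2nd Friday is the 12th — Sep 12, 2064.
That is not after Sep 18, 2064, so look at Oct 2064.
Oct 2064 starts on a Wednesday; its first Friday is the 3rd, so the 2nd Friday is the 10th — Oct 10, 2064.

Oct 10, 2064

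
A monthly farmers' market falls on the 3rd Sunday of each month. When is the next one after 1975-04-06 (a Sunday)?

April 1975 starts on a Tuesday; its first Sunday is the 6th, so the 3rd Sunday is the 20th — 1975-04-20.
1975-04-20 is after 1975-04-06, so that is the next one.

1975-04-20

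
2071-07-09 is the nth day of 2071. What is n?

Days in months before July: 31 + 28 + 31 + 30 + 31 + 30 = 181.
Plus 9 days into July → day 190.

190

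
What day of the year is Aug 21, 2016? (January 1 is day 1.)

234

Days in months before Aug: 31 + 29 + 31 + 30 + 31 + 30 + 31 = 213.
Plus 21 days into Aug → day 234.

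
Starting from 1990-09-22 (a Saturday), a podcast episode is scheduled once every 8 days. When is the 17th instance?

1991-01-28

The 17th occurrence is 16 intervals after the first: 16 × 8 = 128 days after 1990-09-22.
September has 30 days — 8 days to the end of September leaves 120.
October has 31 days (89 left).
November has 30 days (59 left).
December has 31 days (28 left).
28 days into January → 1991-01-28.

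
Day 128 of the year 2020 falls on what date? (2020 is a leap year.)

January has 31 days (128 − 31 = 97 remain).
February has 29 days (97 − 29 = 68 remain).
March has 31 days (68 − 31 = 37 remain).
April has 30 days (37 − 30 = 7 remain).
7 into May → May 7.

7 May 2020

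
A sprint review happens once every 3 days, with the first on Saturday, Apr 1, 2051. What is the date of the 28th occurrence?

Jun 21, 2051

The 28th occurrence is 27 intervals after the first: 27 × 3 = 81 days after Apr 1, 2051.
Apr has 30 days — 29 days to the end of Apr leaves 52.
May has 31 days (21 left).
21 days into Jun → Jun 21, 2051.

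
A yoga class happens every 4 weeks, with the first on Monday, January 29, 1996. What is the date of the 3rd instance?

The 3rd occurrence is 2 intervals after the first: 2 × 28 = 56 days after January 29, 1996.
January has 31 days — 2 days to the end of January leaves 54.
February has 29 days (25 left).
25 days into March → March 25, 1996.

March 25, 1996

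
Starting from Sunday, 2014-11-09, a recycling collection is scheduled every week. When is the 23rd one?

2015-04-12

The 23rd occurrence is 22 intervals after the first: 22 × 7 = 154 days after 2014-11-09.
November has 30 days — 21 days to the end of November leaves 133.
December has 31 days (102 left).
January has 31 days (71 left).
February has 28 days (43 left).
March has 31 days (12 left).
12 days into April → 2015-04-12.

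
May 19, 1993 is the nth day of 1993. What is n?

139

Days in months before May: 31 + 28 + 31 + 30 = 120.
Plus 19 days into May → day 139.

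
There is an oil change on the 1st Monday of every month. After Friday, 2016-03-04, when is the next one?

2016-03-07

March 2016 starts on a Tuesday, so its 1st Monday is 2016-03-07 (6 days in).
2016-03-07 is after 2016-03-04, so that is the next one.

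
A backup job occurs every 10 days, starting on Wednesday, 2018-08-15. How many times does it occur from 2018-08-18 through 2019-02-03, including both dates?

17

Occurrences land 10·i days after 2018-08-15 for i = 0, 1, 2, …
2018-08-18 is 3 days after the start; 3 ÷ 10 = 0 remainder 3; since the remainder is 3, round up to i = 1. First occurrence in the window: #2 on 2018-08-25 (1×10 = 10 days in).
2019-02-03 is 172 days after the start; 172 ÷ 10 = 17 remainder 2. Last occurrence in the window: #18 on 2019-02-01.
Occurrences #2 through #18: 17 in total.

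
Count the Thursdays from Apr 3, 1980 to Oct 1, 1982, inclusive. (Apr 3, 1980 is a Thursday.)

Apr 3, 1980 is a Thursday; the first Thursday on or after it is Apr 3, 1980.
From Apr 3, 1980 to Oct 1, 1982: 272 + 365 + 274 = 911 days (rest of 1980, 1981, to Oct 1, 1982 in 1982).
911 ÷ 7 = 130 full weeks with remainder 1, so 130 more Thursdays after the first → 131.

131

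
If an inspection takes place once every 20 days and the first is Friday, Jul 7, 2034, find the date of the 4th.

Sep 5, 2034

The 4th occurrence is 3 intervals after the first: 3 × 20 = 60 days after Jul 7, 2034.
Jul has 31 days — 24 days to the end of Jul leaves 36.
Aug has 31 days (5 left).
5 days into Sep → Sep 5, 2034.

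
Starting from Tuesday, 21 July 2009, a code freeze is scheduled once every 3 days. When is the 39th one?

12 November 2009

The 39th occurrence is 38 intervals after the first: 38 × 3 = 114 days after 21 July 2009.
July has 31 days — 10 days to the end of July leaves 104.
August has 31 days (73 left).
September has 30 days (43 left).
October has 31 days (12 left).
12 days into November → 12 November 2009.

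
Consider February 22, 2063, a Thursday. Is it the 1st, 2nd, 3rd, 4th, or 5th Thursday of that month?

4th

Day 22 falls in week ⌈22/7⌉ of the month.
Days 1–7 hold the 1st Thursday, 8–14 the 2nd, 15–21 the 3rd, 22–28 the 4th, 29–31 the 5th.
22 is in the range for the 4th.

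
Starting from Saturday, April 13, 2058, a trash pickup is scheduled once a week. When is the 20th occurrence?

August 24, 2058

The 20th occurrence is 19 intervals after the first: 19 × 7 = 133 days after April 13, 2058.
April has 30 days — 17 days to the end of April leaves 116.
May has 31 days (85 left).
June has 30 days (55 left).
July has 31 days (24 left).
24 days into August → August 24, 2058.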